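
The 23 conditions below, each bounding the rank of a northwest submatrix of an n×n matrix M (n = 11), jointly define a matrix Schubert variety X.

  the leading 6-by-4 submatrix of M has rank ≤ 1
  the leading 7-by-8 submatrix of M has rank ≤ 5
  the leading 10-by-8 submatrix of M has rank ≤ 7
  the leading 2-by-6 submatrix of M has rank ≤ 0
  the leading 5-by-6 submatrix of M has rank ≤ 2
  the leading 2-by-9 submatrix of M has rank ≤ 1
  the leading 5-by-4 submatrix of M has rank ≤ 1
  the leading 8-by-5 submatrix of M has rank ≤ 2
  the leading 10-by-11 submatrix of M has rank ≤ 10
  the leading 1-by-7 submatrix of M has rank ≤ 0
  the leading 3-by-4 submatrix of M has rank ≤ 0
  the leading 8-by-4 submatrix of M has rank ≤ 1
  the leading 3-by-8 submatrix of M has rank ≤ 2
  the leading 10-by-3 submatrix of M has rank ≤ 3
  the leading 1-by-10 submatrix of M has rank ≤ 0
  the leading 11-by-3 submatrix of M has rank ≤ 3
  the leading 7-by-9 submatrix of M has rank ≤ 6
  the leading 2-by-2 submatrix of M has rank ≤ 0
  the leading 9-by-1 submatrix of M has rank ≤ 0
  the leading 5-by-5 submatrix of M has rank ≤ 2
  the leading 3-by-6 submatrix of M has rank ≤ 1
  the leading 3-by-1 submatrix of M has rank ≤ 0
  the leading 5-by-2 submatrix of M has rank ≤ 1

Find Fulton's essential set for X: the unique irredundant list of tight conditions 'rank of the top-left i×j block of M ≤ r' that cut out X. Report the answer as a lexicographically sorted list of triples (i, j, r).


Propagating the 23 rank bounds to every northwest block:

  0 0 0 0 0 0 0 0 0 0 1
  0 0 0 0 0 0 1 1 1 1 2
  0 0 0 0 1 1 2 2 2 2 3
  0 1 1 1 2 2 3 3 3 3 4
  0 1 1 1 2 2 3 4 4 4 5
  0 1 1 1 2 3 4 5 5 5 6
  0 1 1 1 2 3 4 5 6 6 7
  0 1 1 1 2 3 4 5 6 7 8
  0 1 2 2 3 4 5 6 7 8 9
  1 2 3 3 4 5 6 7 8 9 10
  1 2 3 4 5 6 7 8 9 10 11

so w = (11, 7, 5, 2, 8, 6, 9, 10, 3, 1, 4).

Fulton essential set (6 of the 35 Rothe cells):

[(1, 10, 0), (2, 6, 0), (3, 4, 0), (5, 6, 2), (8, 4, 1), (9, 1, 0)]


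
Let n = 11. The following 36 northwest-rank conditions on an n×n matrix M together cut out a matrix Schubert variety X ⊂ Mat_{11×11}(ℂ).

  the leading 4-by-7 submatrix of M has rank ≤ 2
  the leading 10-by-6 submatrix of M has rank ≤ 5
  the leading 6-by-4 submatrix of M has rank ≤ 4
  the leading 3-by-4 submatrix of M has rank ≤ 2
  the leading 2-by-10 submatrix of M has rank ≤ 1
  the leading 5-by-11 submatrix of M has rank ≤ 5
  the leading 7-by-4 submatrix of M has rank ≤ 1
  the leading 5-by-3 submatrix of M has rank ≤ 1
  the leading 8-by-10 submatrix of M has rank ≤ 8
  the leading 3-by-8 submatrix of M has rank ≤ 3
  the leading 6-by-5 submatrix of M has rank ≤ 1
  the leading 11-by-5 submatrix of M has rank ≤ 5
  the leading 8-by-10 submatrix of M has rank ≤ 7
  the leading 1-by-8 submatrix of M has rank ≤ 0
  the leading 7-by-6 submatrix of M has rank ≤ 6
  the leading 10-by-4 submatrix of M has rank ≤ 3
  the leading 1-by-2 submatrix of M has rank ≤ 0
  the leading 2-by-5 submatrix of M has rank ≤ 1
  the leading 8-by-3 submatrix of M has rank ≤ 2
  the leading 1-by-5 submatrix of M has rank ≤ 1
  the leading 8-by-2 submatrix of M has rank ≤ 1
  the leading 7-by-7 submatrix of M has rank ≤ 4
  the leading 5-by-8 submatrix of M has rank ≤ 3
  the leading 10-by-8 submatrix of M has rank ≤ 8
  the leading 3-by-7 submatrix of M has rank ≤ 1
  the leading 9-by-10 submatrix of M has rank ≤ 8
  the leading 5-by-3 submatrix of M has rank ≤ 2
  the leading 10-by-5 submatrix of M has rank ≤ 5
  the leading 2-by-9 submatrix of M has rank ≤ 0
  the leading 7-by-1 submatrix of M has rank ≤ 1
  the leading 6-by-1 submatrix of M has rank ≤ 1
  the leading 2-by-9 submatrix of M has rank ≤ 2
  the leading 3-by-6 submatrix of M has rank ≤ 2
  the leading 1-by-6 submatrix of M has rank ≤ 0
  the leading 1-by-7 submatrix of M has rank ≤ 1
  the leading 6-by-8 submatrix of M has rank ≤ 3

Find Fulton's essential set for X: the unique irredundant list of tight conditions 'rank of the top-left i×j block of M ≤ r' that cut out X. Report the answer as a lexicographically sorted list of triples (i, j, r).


Recovering R(i,j) via the rank-extension bound from the 36 conditions:

  row 1: 0  0  0  0  0  0  0  0  0  1  1
  row 2: 0  0  0  0  0  0  0  0  0  1  2
  row 3: 1  1  1  1  1  1  1  1  1  2  3
  row 4: 1  1  1  1  1  2  2  2  2  3  4
  row 5: 1  1  1  1  1  2  3  3  3  4  5
  row 6: 1  1  1  1  1  2  3  3  4  5  6
  row 7: 1  1  1  1  2  3  4  4  5  6  7
  row 8: 1  1  2  2  3  4  5  5  6  7  8
  row 9: 1  2  3  3  4  5  6  6  7  8  9
  row 10: 1  2  3  3  4  5  6  7  8  9  10
  row 11: 1  2  3  4  5  6  7  8  9  10  11

the unique w with this rank table is (10, 11, 1, 6, 7, 9, 5, 3, 2, 8, 4).

Rothe diagram D(w) (36 cells), 6 SE-corners (essential conditions):

[(2, 9, 0), (6, 5, 1), (6, 8, 3), (7, 4, 1), (8, 2, 1), (10, 4, 3)]


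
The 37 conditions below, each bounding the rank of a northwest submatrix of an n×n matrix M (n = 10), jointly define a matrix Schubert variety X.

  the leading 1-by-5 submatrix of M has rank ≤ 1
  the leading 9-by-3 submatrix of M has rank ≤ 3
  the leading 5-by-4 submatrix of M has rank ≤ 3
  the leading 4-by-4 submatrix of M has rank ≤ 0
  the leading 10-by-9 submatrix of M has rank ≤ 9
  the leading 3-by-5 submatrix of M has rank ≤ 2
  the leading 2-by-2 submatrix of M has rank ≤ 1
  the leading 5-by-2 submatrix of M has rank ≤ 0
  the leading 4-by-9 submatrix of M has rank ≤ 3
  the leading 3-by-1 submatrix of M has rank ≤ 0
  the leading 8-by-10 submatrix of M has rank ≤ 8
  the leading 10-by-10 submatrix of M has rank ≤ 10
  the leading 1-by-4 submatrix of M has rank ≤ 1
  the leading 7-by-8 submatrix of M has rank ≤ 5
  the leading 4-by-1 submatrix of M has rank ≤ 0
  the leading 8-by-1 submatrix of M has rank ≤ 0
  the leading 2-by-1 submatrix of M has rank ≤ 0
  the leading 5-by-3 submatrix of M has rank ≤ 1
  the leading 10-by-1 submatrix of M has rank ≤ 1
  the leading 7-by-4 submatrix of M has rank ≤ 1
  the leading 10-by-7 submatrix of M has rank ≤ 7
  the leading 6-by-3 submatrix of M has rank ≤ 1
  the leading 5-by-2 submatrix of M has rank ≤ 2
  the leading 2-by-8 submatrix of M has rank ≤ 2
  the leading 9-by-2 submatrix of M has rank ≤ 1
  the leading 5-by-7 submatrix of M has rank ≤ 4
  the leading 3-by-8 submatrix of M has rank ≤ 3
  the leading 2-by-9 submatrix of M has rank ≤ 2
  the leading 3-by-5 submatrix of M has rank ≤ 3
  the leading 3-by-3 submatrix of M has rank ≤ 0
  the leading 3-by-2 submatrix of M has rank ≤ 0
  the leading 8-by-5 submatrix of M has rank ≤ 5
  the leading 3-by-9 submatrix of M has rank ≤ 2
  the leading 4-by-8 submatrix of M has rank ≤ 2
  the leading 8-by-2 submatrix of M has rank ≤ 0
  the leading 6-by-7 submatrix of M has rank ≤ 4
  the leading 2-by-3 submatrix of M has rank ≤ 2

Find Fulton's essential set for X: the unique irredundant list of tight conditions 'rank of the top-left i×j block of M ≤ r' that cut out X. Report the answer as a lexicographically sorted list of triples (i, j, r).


The tightest implied rank at each (i,j), from the 37 conditions:

  row 1: 0 | 0 | 0 | 0 | 1 | 1 | 1 | 1 | 1 | 1
  row 2: 0 | 0 | 0 | 0 | 1 | 2 | 2 | 2 | 2 | 2
  row 3: 0 | 0 | 0 | 0 | 1 | 2 | 2 | 2 | 2 | 3
  row 4: 0 | 0 | 0 | 0 | 1 | 2 | 2 | 2 | 3 | 4
  row 5: 0 | 0 | 1 | 1 | 2 | 3 | 3 | 3 | 4 | 5
  row 6: 0 | 0 | 1 | 1 | 2 | 3 | 4 | 4 | 5 | 6
  row 7: 0 | 0 | 1 | 1 | 2 | 3 | 4 | 5 | 6 | 7
  row 8: 0 | 0 | 1 | 2 | 3 | 4 | 5 | 6 | 7 | 8
  row 9: 1 | 1 | 2 | 3 | 4 | 5 | 6 | 7 | 8 | 9
  row 10: 1 | 2 | 3 | 4 | 5 | 6 | 7 | 8 | 9 | 10

so w = (5, 6, 10, 9, 3, 7, 8, 4, 1, 2).

Fulton essential set (5 of the 31 Rothe cells):

[(3, 9, 2), (4, 4, 0), (4, 8, 2), (7, 4, 1), (8, 2, 0)]


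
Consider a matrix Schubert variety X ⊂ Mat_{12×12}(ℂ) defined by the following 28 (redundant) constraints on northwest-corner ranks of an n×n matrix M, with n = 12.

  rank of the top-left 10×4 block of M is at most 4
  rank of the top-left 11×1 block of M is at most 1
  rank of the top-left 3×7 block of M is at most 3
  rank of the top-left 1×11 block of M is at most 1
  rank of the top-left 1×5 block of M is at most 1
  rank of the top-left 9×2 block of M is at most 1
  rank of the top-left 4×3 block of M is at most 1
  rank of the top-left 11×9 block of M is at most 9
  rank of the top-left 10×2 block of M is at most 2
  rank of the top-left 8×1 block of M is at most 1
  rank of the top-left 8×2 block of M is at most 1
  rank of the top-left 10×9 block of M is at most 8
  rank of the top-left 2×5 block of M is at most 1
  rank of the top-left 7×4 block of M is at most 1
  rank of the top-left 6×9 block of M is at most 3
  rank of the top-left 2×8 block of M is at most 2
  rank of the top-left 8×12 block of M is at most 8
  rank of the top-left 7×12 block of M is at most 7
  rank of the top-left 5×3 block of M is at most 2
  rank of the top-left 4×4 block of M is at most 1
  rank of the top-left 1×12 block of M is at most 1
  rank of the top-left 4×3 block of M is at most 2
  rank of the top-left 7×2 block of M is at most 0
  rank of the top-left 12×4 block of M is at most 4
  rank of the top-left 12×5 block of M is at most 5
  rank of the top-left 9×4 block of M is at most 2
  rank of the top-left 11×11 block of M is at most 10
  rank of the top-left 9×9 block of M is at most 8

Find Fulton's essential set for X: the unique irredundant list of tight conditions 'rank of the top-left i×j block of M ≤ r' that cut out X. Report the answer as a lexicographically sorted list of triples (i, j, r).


The tightest implied rank at each (i,j), from the 28 conditions:

  0  0  1  1  1  1  1  1  1  1  1  1
  0  0  1  1  1  2  2  2  2  2  2  2
  0  0  1  1  2  3  3  3  3  3  3  3
  0  0  1  1  2  3  3  3  3  4  4  4
  0  0  1  1  2  3  3  3  3  4  5  5
  0  0  1  1  2  3  3  3  3  4  5  6
  0  0  1  1  2  3  4  4  4  5  6  7
  1  1  2  2  3  4  5  5  5  6  7  8
  1  1  2  2  3  4  5  6  6  7  8  9
  1  2  3  3  4  5  6  7  7  8  9  10
  1  2  3  4  5  6  7  8  8  9  10  11
  1  2  3  4  5  6  7  8  9  10  11  12

so w = (3, 6, 5, 10, 11, 12, 7, 1, 8, 2, 4, 9).

|D(w)|=32, |Ess(w)|=6:

[(2, 5, 1), (6, 9, 3), (7, 2, 0), (7, 4, 1), (9, 2, 1), (9, 4, 2)]


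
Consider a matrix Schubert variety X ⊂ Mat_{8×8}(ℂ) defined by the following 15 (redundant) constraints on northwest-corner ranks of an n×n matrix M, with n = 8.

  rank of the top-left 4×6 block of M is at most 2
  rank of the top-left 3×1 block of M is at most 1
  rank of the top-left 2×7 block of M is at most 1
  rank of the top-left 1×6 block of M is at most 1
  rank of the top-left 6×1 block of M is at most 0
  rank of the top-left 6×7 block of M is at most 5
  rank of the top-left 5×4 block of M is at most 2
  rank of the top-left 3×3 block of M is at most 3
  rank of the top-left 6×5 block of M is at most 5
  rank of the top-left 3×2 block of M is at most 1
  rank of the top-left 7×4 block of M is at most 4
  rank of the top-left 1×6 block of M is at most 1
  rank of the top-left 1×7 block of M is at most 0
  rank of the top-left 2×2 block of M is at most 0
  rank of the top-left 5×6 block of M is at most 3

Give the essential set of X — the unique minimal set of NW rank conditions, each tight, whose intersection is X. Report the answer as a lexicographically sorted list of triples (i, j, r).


Recovering R(i,j) via the rank-extension bound from the 15 conditions:

  i=1: 0  0  0  0  0  0  0  1
  i=2: 0  0  1  1  1  1  1  2
  i=3: 0  1  2  2  2  2  2  3
  i=4: 0  1  2  2  2  2  3  4
  i=5: 0  1  2  2  3  3  4  5
  i=6: 0  1  2  3  4  4  5  6
  i=7: 1  2  3  4  5  5  6  7
  i=8: 1  2  3  4  5  6  7  8

so w = (8, 3, 2, 7, 5, 4, 1, 6).

5 SE-corners of the 17-cell Rothe diagram give Ess(w):

[(1, 7, 0), (2, 2, 0), (4, 6, 2), (5, 4, 2), (6, 1, 0)]


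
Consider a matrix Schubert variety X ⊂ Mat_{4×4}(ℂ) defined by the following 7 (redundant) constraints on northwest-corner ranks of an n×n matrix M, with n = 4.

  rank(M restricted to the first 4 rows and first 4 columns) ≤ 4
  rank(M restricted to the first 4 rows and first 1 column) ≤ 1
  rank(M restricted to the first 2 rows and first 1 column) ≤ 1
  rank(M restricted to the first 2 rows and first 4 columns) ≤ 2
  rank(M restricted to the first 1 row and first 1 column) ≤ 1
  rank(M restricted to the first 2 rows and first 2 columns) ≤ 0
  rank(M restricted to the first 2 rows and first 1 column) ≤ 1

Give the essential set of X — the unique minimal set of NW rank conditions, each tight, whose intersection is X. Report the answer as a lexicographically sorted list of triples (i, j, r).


Computing R[i][j] = min implied NW-rank bound (n=4, 7 conditions):

  R[1]: 0 0 1 1
  R[2]: 0 0 1 2
  R[3]: 1 1 2 3
  R[4]: 1 2 3 4

so w = (3, 4, 1, 2).

Rothe diagram D(w) (4 cells), 1 SE-corner (essential condition):

[(2, 2, 0)]


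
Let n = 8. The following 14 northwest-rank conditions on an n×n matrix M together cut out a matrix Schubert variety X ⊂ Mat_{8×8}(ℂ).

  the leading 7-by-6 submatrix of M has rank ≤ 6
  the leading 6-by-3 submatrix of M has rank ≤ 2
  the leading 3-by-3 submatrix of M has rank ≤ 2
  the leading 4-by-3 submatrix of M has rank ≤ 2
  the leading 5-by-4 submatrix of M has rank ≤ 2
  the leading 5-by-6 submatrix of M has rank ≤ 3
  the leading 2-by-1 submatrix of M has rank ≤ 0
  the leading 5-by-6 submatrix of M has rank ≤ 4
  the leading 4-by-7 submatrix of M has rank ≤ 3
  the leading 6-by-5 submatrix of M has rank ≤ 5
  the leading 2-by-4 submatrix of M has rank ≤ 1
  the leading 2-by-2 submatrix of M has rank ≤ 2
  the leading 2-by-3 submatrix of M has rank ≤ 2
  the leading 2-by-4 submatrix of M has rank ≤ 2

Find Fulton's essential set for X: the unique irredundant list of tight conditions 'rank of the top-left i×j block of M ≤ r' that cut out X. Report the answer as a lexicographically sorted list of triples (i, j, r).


Propagating the 14 rank bounds to every northwest block:

  0  1  1  1  1  1  1  1
  0  1  1  1  2  2  2  2
  1  2  2  2  3  3  3  3
  1  2  2  2  3  3  3  4
  1  2  2  2  3  3  4  5
  1  2  2  3  4  4  5  6
  1  2  3  4  5  5  6  7
  1  2  3  4  5  6  7  8

reading off 1-entries of Δ²R: w = (2, 5, 1, 8, 7, 4, 3, 6).

6 SE-corners of the 12-cell Rothe diagram give Ess(w):

[(2, 1, 0), (2, 4, 1), (4, 7, 3), (5, 4, 2), (5, 6, 3), (6, 3, 2)]


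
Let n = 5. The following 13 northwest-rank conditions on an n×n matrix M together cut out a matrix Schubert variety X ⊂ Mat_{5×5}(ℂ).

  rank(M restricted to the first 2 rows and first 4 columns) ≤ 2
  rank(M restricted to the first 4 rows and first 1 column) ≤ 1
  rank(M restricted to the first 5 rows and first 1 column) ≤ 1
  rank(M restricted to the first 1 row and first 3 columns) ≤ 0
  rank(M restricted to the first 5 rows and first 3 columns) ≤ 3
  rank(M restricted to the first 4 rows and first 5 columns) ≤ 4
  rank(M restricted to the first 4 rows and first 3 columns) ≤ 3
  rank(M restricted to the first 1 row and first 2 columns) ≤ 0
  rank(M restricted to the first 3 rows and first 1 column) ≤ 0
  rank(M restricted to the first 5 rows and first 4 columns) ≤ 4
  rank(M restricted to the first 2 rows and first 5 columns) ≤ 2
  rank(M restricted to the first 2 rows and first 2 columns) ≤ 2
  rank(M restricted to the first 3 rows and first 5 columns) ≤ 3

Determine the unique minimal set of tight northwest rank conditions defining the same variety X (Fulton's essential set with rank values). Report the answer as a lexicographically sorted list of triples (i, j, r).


Reconstructing r_w from the 13 given conditions:

  i=1: 0 0 0 1 1
  i=2: 0 1 1 2 2
  i=3: 0 1 2 3 3
  i=4: 1 2 3 4 4
  i=5: 1 2 3 4 5

giving w = (4, 2, 3, 1, 5) via Δ²R.

ℓ(w)=5; the 2 essential cells (i,j,r):

[(1, 3, 0), (3, 1, 0)]


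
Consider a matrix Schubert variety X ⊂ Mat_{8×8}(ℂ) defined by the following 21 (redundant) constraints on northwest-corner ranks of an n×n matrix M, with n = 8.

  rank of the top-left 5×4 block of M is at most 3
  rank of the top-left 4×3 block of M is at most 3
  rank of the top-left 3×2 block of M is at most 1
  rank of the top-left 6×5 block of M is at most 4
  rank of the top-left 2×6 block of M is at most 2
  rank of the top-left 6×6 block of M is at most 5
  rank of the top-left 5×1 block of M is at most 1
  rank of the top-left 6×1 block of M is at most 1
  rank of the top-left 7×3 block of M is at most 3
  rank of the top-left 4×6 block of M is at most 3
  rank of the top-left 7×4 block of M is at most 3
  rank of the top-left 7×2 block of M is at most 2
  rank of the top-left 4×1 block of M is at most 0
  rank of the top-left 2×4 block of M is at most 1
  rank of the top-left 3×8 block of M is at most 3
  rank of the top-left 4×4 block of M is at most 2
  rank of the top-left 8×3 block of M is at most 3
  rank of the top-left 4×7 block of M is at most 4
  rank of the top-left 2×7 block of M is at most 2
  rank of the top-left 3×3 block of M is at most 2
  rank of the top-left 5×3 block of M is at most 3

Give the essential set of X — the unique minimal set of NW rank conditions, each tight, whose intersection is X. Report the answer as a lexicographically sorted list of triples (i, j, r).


Computing R[i][j] = min implied NW-rank bound (n=8, 21 conditions):

  0, 1, 1, 1, 1, 1, 1, 1
  0, 1, 1, 1, 2, 2, 2, 2
  0, 1, 2, 2, 3, 3, 3, 3
  0, 1, 2, 2, 3, 3, 4, 4
  1, 2, 3, 3, 4, 4, 5, 5
  1, 2, 3, 3, 4, 5, 6, 6
  1, 2, 3, 3, 4, 5, 6, 7
  1, 2, 3, 4, 5, 6, 7, 8

so w = (2, 5, 3, 7, 1, 6, 8, 4).

|D(w)|=10, |Ess(w)|=5:

[(2, 4, 1), (4, 1, 0), (4, 4, 2), (4, 6, 3), (7, 4, 3)]


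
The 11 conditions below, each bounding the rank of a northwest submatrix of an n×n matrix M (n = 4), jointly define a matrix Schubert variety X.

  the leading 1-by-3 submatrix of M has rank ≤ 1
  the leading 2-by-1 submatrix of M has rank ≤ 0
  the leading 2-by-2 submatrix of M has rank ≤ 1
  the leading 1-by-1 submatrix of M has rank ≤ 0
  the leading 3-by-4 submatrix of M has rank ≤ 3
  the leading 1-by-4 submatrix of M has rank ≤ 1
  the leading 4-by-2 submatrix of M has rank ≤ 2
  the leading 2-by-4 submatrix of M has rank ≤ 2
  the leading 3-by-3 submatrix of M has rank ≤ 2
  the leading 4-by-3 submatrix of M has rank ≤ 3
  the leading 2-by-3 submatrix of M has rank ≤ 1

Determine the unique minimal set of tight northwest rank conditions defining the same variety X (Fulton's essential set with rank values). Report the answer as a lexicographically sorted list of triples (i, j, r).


Propagating the 11 rank bounds to every northwest block:

  row 1: 0 | 1 | 1 | 1
  row 2: 0 | 1 | 1 | 2
  row 3: 1 | 2 | 2 | 3
  row 4: 1 | 2 | 3 | 4

the unique w with this rank table is (2, 4, 1, 3).

|D(w)|=3, |Ess(w)|=2:

[(2, 1, 0), (2, 3, 1)]


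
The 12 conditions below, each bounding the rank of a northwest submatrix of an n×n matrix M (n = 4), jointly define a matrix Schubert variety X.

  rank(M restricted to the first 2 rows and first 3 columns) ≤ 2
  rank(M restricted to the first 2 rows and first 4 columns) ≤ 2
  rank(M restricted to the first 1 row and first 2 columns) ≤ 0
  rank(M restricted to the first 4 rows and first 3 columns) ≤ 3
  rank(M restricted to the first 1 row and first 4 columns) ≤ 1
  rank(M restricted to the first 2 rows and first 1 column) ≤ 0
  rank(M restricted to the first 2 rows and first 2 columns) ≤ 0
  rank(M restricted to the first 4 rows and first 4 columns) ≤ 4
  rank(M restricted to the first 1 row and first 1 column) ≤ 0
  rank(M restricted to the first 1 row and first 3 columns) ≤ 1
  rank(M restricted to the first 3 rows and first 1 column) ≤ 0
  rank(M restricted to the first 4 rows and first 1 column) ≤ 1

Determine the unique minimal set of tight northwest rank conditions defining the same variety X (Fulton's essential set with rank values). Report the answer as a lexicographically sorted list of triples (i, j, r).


The tightest implied rank at each (i,j), from the 12 conditions:

  R[1]: 0  0  1  1
  R[2]: 0  0  1  2
  R[3]: 0  1  2  3
  R[4]: 1  2  3  4

the unique w with this rank table is (3, 4, 2, 1).

2 SE-corners of the 5-cell Rothe diagram give Ess(w):

[(2, 2, 0), (3, 1, 0)]


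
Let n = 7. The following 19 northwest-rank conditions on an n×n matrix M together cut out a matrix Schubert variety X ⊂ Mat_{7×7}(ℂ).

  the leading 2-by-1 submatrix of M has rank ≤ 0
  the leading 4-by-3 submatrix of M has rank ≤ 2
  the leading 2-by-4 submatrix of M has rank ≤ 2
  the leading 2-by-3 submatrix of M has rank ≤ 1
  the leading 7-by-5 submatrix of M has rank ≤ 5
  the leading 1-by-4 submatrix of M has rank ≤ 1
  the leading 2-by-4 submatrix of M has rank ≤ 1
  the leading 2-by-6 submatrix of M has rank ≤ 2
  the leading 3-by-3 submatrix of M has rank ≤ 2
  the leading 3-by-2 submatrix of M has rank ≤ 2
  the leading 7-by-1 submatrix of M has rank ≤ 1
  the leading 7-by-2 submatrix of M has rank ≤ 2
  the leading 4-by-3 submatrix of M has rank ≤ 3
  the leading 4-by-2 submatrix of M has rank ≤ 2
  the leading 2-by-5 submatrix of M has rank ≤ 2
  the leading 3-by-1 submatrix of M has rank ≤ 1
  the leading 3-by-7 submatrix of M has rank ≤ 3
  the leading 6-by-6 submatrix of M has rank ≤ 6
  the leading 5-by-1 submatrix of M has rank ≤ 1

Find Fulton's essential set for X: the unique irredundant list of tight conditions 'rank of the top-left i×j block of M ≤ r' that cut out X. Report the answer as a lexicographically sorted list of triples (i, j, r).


Computing R[i][j] = min implied NW-rank bound (n=7, 19 conditions):

  i=1: 0 1 1 1 1 1 1
  i=2: 0 1 1 1 2 2 2
  i=3: 1 2 2 2 3 3 3
  i=4: 1 2 2 3 4 4 4
  i=5: 1 2 3 4 5 5 5
  i=6: 1 2 3 4 5 6 6
  i=7: 1 2 3 4 5 6 7

giving w = (2, 5, 1, 4, 3, 6, 7) via Δ²R.

Fulton essential set (3 of the 5 Rothe cells):

[(2, 1, 0), (2, 4, 1), (4, 3, 2)]


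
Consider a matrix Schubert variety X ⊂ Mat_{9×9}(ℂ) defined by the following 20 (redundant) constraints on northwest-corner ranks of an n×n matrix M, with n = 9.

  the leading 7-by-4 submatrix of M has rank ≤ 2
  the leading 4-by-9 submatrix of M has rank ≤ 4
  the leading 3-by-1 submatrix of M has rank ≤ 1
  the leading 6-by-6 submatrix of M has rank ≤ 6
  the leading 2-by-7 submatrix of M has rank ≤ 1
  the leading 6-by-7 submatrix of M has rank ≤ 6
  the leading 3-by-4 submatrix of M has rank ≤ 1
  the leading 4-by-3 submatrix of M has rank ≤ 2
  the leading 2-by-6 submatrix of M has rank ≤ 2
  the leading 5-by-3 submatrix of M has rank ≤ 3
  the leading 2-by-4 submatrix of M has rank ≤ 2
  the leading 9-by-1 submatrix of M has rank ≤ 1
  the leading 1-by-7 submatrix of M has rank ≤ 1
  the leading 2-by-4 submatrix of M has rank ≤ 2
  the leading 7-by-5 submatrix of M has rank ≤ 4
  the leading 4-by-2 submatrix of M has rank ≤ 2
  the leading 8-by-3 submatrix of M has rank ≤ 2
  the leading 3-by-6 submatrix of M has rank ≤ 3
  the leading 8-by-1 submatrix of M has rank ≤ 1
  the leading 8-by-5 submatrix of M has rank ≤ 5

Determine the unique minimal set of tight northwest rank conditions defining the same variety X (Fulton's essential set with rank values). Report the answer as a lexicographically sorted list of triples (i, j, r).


Propagating the 20 rank bounds to every northwest block:

  R[1]: 1  1  1  1  1  1  1  1  1
  R[2]: 1  1  1  1  1  1  1  2  2
  R[3]: 1  1  1  1  2  2  2  3  3
  R[4]: 1  2  2  2  3  3  3  4  4
  R[5]: 1  2  2  2  3  4  4  5  5
  R[6]: 1  2  2  2  3  4  5  6  6
  R[7]: 1  2  2  2  3  4  5  6  7
  R[8]: 1  2  2  3  4  5  6  7  8
  R[9]: 1  2  3  4  5  6  7  8  9

hence w(1..9) = (1, 8, 5, 2, 6, 7, 9, 4, 3).

Fulton essential set (4 of the 16 Rothe cells):

[(2, 7, 1), (3, 4, 1), (7, 4, 2), (8, 3, 2)]


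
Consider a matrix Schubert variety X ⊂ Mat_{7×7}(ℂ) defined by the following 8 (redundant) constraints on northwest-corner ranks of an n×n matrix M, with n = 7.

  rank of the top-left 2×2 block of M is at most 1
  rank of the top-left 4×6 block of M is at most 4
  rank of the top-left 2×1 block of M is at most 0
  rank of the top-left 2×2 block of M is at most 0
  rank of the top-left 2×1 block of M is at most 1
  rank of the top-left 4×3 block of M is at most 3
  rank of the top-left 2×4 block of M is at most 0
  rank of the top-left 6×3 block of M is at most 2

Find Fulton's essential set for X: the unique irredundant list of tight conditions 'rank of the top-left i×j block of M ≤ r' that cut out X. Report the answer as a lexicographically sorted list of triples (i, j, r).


The tightest implied rank at each (i,j), from the 8 conditions:

  i=1: 0 0 0 0 1 1 1
  i=2: 0 0 0 0 1 2 2
  i=3: 1 1 1 1 2 3 3
  i=4: 1 2 2 2 3 4 4
  i=5: 1 2 2 3 4 5 5
  i=6: 1 2 2 3 4 5 6
  i=7: 1 2 3 4 5 6 7

reading off 1-entries of Δ²R: w = (5, 6, 1, 2, 4, 7, 3).

|D(w)|=10, |Ess(w)|=2:

[(2, 4, 0), (6, 3, 2)]


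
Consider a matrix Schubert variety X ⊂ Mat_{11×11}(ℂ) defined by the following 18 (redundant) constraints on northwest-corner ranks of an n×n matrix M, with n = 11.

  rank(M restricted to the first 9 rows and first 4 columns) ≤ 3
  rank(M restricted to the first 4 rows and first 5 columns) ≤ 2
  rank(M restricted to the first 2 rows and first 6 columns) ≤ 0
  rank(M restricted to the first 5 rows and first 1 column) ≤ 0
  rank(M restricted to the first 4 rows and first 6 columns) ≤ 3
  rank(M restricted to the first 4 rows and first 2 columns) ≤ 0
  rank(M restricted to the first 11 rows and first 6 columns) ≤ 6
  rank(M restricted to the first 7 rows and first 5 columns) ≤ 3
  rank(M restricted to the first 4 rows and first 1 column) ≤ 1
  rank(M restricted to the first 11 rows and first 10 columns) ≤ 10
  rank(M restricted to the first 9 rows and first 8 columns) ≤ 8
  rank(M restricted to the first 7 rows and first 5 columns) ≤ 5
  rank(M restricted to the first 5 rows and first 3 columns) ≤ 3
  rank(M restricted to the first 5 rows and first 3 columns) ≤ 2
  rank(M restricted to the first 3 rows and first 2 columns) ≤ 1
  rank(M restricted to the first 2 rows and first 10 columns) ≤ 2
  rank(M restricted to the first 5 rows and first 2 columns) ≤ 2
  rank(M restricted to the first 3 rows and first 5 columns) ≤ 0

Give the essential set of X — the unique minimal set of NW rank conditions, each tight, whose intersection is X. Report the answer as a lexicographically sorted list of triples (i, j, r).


Reconstructing r_w from the 18 given conditions:

  i=1: 0, 0, 0, 0, 0, 0, 1, 1, 1, 1, 1
  i=2: 0, 0, 0, 0, 0, 0, 1, 2, 2, 2, 2
  i=3: 0, 0, 0, 0, 0, 1, 2, 3, 3, 3, 3
  i=4: 0, 0, 1, 1, 1, 2, 3, 4, 4, 4, 4
  i=5: 0, 1, 2, 2, 2, 3, 4, 5, 5, 5, 5
  i=6: 1, 2, 3, 3, 3, 4, 5, 6, 6, 6, 6
  i=7: 1, 2, 3, 3, 3, 4, 5, 6, 7, 7, 7
  i=8: 1, 2, 3, 3, 4, 5, 6, 7, 8, 8, 8
  i=9: 1, 2, 3, 3, 4, 5, 6, 7, 8, 9, 9
  i=10: 1, 2, 3, 4, 5, 6, 7, 8, 9, 10, 10
  i=11: 1, 2, 3, 4, 5, 6, 7, 8, 9, 10, 11

the unique w with this rank table is (7, 8, 6, 3, 2, 1, 9, 5, 10, 4, 11).

ℓ(w)=24; the 6 essential cells (i,j,r):

[(2, 6, 0), (3, 5, 0), (4, 2, 0), (5, 1, 0), (7, 5, 3), (9, 4, 3)]


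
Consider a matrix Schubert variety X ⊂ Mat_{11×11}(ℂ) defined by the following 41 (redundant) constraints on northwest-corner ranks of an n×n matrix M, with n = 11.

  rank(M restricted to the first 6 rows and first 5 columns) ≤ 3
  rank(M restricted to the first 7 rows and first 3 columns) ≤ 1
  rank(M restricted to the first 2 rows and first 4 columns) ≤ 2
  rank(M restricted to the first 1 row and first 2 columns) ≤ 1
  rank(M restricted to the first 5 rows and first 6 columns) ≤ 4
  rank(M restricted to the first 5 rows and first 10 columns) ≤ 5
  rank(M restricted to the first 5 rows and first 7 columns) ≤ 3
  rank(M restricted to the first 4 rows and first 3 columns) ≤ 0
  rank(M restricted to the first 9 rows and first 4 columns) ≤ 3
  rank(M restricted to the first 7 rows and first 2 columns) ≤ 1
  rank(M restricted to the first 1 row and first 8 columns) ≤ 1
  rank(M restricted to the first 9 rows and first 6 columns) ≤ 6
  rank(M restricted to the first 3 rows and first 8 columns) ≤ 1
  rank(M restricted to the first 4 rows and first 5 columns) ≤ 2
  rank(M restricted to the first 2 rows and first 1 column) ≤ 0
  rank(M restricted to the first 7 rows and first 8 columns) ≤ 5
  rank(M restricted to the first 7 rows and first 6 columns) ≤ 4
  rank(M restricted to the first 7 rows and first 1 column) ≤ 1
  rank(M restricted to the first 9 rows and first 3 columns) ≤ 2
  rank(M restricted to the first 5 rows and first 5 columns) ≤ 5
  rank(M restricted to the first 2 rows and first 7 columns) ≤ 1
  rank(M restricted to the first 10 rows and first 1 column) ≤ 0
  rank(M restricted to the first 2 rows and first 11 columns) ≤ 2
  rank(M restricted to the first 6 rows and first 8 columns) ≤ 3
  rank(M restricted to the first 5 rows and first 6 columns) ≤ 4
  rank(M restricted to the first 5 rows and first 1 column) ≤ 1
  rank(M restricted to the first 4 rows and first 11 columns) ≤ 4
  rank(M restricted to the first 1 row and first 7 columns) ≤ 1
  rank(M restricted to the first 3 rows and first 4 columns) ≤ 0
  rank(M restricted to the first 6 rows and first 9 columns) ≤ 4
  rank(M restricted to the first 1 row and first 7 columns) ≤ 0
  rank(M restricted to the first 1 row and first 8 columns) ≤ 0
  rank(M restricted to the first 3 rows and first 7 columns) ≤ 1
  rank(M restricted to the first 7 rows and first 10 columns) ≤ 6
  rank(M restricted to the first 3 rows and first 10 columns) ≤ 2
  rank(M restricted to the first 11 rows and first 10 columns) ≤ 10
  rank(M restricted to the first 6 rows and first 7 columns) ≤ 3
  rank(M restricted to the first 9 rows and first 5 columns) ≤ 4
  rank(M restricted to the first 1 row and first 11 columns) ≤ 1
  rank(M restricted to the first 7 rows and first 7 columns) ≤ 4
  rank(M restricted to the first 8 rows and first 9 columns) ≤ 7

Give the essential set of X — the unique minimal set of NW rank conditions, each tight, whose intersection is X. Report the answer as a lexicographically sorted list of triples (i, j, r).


Recovering R(i,j) via the rank-extension bound from the 41 conditions:

  i=1: 0 | 0 | 0 | 0 | 0 | 0 | 0 | 0 | 1 | 1 | 1
  i=2: 0 | 0 | 0 | 0 | 1 | 1 | 1 | 1 | 2 | 2 | 2
  i=3: 0 | 0 | 0 | 0 | 1 | 1 | 1 | 1 | 2 | 2 | 3
  i=4: 0 | 0 | 0 | 1 | 2 | 2 | 2 | 2 | 3 | 3 | 4
  i=5: 0 | 1 | 1 | 2 | 3 | 3 | 3 | 3 | 4 | 4 | 5
  i=6: 0 | 1 | 1 | 2 | 3 | 3 | 3 | 3 | 4 | 5 | 6
  i=7: 0 | 1 | 1 | 2 | 3 | 4 | 4 | 4 | 5 | 6 | 7
  i=8: 0 | 1 | 2 | 3 | 4 | 5 | 5 | 5 | 6 | 7 | 8
  i=9: 0 | 1 | 2 | 3 | 4 | 5 | 6 | 6 | 7 | 8 | 9
  i=10: 0 | 1 | 2 | 3 | 4 | 5 | 6 | 7 | 8 | 9 | 10
  i=11: 1 | 2 | 3 | 4 | 5 | 6 | 7 | 8 | 9 | 10 | 11

the unique w with this rank table is (9, 5, 11, 4, 2, 10, 6, 3, 7, 8, 1).

D(w) has 34 cells with 8 SE-corners; essential set:

[(1, 8, 0), (3, 4, 0), (3, 8, 1), (3, 10, 2), (4, 3, 0), (6, 8, 3), (7, 3, 1), (10, 1, 0)]


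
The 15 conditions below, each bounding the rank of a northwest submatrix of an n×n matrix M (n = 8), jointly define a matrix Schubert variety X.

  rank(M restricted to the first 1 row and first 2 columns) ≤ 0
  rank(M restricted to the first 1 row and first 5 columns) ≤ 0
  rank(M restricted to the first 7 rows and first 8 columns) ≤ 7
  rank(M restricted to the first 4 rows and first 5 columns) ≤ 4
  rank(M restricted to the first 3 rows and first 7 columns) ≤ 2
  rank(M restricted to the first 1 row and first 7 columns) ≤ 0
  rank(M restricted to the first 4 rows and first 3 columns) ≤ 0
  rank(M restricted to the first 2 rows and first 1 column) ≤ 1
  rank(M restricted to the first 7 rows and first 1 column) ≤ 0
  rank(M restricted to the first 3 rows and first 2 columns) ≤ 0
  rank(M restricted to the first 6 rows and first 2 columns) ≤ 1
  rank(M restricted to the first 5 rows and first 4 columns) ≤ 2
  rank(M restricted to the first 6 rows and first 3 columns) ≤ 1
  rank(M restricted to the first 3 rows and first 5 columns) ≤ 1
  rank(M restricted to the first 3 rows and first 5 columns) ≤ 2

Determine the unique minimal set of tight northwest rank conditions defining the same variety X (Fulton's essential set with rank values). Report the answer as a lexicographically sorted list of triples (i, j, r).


Propagating the 15 rank bounds to every northwest block:

  i=1: 0 | 0 | 0 | 0 | 0 | 0 | 0 | 1
  i=2: 0 | 0 | 0 | 1 | 1 | 1 | 1 | 2
  i=3: 0 | 0 | 0 | 1 | 1 | 2 | 2 | 3
  i=4: 0 | 0 | 0 | 1 | 2 | 3 | 3 | 4
  i=5: 0 | 1 | 1 | 2 | 3 | 4 | 4 | 5
  i=6: 0 | 1 | 1 | 2 | 3 | 4 | 5 | 6
  i=7: 0 | 1 | 2 | 3 | 4 | 5 | 6 | 7
  i=8: 1 | 2 | 3 | 4 | 5 | 6 | 7 | 8

giving w = (8, 4, 6, 5, 2, 7, 3, 1) via Δ²R.

|D(w)|=21, |Ess(w)|=5:

[(1, 7, 0), (3, 5, 1), (4, 3, 0), (6, 3, 1), (7, 1, 0)]


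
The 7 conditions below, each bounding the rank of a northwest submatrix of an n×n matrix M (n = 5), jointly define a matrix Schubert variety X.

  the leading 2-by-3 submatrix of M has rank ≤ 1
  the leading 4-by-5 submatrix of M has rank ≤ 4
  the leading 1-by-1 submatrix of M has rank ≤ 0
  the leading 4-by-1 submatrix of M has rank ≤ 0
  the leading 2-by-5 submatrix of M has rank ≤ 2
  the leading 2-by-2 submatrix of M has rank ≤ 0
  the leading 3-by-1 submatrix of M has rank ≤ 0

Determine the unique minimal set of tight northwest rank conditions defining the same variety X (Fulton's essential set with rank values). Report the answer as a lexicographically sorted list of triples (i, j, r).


Propagating the 7 rank bounds to every northwest block:

  0 0 1 1 1
  0 0 1 2 2
  0 1 2 3 3
  0 1 2 3 4
  1 2 3 4 5

second differences of R give the permutation w = (3, 4, 2, 5, 1).

D(w) has 6 cells with 2 SE-corners; essential set:

[(2, 2, 0), (4, 1, 0)]


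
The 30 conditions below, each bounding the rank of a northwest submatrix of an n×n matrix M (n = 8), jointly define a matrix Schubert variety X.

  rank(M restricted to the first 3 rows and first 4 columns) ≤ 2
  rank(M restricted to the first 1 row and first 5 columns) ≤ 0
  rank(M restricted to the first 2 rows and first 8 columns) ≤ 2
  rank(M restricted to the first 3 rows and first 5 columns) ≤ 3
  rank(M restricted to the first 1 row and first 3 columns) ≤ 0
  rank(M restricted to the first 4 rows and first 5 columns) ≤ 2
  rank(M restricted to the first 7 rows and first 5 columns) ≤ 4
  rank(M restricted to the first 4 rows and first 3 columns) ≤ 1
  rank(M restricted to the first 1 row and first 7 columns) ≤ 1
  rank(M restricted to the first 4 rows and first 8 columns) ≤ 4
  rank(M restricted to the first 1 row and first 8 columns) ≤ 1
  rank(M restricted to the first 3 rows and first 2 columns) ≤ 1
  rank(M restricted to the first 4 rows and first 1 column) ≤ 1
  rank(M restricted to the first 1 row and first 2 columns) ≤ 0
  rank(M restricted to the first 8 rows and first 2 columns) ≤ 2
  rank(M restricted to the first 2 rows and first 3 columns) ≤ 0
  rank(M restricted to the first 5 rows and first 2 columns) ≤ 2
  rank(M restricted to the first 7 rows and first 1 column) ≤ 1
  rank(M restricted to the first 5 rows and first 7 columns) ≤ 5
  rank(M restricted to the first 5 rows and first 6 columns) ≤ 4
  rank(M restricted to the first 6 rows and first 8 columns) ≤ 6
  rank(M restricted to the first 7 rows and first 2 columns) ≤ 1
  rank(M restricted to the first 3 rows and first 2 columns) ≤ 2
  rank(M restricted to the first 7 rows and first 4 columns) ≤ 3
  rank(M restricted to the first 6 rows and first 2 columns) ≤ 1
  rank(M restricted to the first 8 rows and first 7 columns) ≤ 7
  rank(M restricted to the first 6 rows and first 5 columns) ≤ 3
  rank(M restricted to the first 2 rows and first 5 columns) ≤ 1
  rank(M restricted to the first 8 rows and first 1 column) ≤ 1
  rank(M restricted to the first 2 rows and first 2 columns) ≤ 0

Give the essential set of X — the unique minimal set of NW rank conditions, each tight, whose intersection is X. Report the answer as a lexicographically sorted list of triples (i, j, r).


Rank table r_w(8×8) implied by the 30 constraints:

  row 1: 0, 0, 0, 0, 0, 1, 1, 1
  row 2: 0, 0, 0, 1, 1, 2, 2, 2
  row 3: 1, 1, 1, 2, 2, 3, 3, 3
  row 4: 1, 1, 1, 2, 2, 3, 4, 4
  row 5: 1, 1, 2, 3, 3, 4, 5, 5
  row 6: 1, 1, 2, 3, 3, 4, 5, 6
  row 7: 1, 1, 2, 3, 4, 5, 6, 7
  row 8: 1, 2, 3, 4, 5, 6, 7, 8

second differences of R give the permutation w = (6, 4, 1, 7, 3, 8, 5, 2).

6 SE-corners of the 15-cell Rothe diagram give Ess(w):

[(1, 5, 0), (2, 3, 0), (4, 3, 1), (4, 5, 2), (6, 5, 3), (7, 2, 1)]


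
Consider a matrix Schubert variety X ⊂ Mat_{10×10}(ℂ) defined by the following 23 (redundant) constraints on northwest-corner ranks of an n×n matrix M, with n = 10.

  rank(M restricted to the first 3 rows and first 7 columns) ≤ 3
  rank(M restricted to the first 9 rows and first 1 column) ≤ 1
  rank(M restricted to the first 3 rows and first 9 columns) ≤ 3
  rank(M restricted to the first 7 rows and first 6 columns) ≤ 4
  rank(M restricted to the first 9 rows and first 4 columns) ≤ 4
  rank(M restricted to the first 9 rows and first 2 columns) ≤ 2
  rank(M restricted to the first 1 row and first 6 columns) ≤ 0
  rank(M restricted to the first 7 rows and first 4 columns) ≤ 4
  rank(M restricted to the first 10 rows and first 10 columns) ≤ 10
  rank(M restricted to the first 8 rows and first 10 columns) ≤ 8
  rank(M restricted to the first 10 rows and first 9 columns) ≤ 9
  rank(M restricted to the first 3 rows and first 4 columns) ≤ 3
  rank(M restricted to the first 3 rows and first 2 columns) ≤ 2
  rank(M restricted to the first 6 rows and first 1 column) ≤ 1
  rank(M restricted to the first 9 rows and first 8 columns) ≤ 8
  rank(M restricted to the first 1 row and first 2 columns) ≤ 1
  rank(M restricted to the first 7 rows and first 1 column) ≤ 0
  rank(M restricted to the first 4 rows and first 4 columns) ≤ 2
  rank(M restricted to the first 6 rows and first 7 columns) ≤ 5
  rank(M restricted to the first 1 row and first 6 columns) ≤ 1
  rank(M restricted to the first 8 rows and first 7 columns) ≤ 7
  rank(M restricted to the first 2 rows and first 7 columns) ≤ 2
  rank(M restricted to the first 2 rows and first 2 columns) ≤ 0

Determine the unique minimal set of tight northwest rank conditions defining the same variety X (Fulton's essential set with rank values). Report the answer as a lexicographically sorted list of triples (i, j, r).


The tightest implied rank at each (i,j), from the 23 conditions:

  R[1]: 0 0 0 0 0 0 1 1 1 1
  R[2]: 0 0 1 1 1 1 2 2 2 2
  R[3]: 0 1 2 2 2 2 3 3 3 3
  R[4]: 0 1 2 2 3 3 4 4 4 4
  R[5]: 0 1 2 3 4 4 5 5 5 5
  R[6]: 0 1 2 3 4 4 5 6 6 6
  R[7]: 0 1 2 3 4 4 5 6 7 7
  R[8]: 1 2 3 4 5 5 6 7 8 8
  R[9]: 1 2 3 4 5 6 7 8 9 9
  R[10]: 1 2 3 4 5 6 7 8 9 10

second differences of R give the permutation w = (7, 3, 2, 5, 4, 8, 9, 1, 6, 10).

Fulton essential set (5 of the 16 Rothe cells):

[(1, 6, 0), (2, 2, 0), (4, 4, 2), (7, 1, 0), (7, 6, 4)]


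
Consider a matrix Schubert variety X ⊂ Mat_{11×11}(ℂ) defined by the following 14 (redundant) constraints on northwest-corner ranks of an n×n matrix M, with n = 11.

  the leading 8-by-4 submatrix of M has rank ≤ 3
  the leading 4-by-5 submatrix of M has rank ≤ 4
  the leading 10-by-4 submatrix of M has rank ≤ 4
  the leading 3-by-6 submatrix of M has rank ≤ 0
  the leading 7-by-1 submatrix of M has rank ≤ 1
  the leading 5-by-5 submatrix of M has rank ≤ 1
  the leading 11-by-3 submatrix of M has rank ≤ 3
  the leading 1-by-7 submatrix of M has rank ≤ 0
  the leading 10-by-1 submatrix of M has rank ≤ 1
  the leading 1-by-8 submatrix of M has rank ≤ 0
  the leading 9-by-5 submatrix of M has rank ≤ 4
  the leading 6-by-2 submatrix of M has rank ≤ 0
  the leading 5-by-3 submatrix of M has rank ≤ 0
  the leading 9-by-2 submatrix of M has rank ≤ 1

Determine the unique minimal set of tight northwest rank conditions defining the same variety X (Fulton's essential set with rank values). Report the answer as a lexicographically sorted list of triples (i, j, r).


Reconstructing r_w from the 14 given conditions:

  i=1: 0 | 0 | 0 | 0 | 0 | 0 | 0 | 0 | 1 | 1 | 1
  i=2: 0 | 0 | 0 | 0 | 0 | 0 | 1 | 1 | 2 | 2 | 2
  i=3: 0 | 0 | 0 | 0 | 0 | 0 | 1 | 2 | 3 | 3 | 3
  i=4: 0 | 0 | 0 | 1 | 1 | 1 | 2 | 3 | 4 | 4 | 4
  i=5: 0 | 0 | 0 | 1 | 1 | 2 | 3 | 4 | 5 | 5 | 5
  i=6: 0 | 0 | 1 | 2 | 2 | 3 | 4 | 5 | 6 | 6 | 6
  i=7: 1 | 1 | 2 | 3 | 3 | 4 | 5 | 6 | 7 | 7 | 7
  i=8: 1 | 1 | 2 | 3 | 4 | 5 | 6 | 7 | 8 | 8 | 8
  i=9: 1 | 1 | 2 | 3 | 4 | 5 | 6 | 7 | 8 | 9 | 9
  i=10: 1 | 2 | 3 | 4 | 5 | 6 | 7 | 8 | 9 | 10 | 10
  i=11: 1 | 2 | 3 | 4 | 5 | 6 | 7 | 8 | 9 | 10 | 11

so w = (9, 7, 8, 4, 6, 3, 1, 5, 10, 2, 11).

D(w) has 31 cells with 6 SE-corners; essential set:

[(1, 8, 0), (3, 6, 0), (5, 3, 0), (5, 5, 1), (6, 2, 0), (9, 2, 1)]
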